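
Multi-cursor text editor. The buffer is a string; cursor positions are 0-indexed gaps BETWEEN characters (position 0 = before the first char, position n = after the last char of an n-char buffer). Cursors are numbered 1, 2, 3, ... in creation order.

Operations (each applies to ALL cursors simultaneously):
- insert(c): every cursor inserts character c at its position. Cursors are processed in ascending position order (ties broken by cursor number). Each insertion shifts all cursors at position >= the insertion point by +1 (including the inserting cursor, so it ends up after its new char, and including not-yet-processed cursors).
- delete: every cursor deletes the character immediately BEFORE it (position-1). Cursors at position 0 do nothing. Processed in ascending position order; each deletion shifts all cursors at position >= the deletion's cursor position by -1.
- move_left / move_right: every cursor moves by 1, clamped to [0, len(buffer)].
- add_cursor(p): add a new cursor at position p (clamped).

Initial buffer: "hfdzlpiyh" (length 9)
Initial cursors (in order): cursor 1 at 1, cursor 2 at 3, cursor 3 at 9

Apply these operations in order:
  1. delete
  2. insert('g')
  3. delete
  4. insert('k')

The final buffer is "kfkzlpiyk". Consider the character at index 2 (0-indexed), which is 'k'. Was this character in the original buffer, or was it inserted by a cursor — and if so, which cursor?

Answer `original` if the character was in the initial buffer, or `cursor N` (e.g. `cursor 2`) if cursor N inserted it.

Answer: cursor 2

Derivation:
After op 1 (delete): buffer="fzlpiy" (len 6), cursors c1@0 c2@1 c3@6, authorship ......
After op 2 (insert('g')): buffer="gfgzlpiyg" (len 9), cursors c1@1 c2@3 c3@9, authorship 1.2.....3
After op 3 (delete): buffer="fzlpiy" (len 6), cursors c1@0 c2@1 c3@6, authorship ......
After op 4 (insert('k')): buffer="kfkzlpiyk" (len 9), cursors c1@1 c2@3 c3@9, authorship 1.2.....3
Authorship (.=original, N=cursor N): 1 . 2 . . . . . 3
Index 2: author = 2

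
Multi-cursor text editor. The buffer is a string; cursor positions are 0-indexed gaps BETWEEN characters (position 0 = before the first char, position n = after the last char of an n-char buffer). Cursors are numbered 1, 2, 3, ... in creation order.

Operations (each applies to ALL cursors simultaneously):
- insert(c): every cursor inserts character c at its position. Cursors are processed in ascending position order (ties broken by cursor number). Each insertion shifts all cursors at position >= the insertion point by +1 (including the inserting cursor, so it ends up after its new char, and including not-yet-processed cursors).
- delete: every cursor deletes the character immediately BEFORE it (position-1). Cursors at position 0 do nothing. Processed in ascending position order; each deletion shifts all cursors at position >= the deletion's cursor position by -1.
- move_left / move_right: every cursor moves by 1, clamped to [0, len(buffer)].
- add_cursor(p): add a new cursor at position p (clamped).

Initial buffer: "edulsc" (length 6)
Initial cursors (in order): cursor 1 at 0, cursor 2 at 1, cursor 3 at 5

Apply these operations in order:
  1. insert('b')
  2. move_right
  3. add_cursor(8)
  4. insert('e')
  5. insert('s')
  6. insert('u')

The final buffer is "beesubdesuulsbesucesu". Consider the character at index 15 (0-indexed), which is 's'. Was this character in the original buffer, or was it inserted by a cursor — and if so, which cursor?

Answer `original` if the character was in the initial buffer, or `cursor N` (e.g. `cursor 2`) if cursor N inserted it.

After op 1 (insert('b')): buffer="bebdulsbc" (len 9), cursors c1@1 c2@3 c3@8, authorship 1.2....3.
After op 2 (move_right): buffer="bebdulsbc" (len 9), cursors c1@2 c2@4 c3@9, authorship 1.2....3.
After op 3 (add_cursor(8)): buffer="bebdulsbc" (len 9), cursors c1@2 c2@4 c4@8 c3@9, authorship 1.2....3.
After op 4 (insert('e')): buffer="beebdeulsbece" (len 13), cursors c1@3 c2@6 c4@11 c3@13, authorship 1.12.2...34.3
After op 5 (insert('s')): buffer="beesbdesulsbesces" (len 17), cursors c1@4 c2@8 c4@14 c3@17, authorship 1.112.22...344.33
After op 6 (insert('u')): buffer="beesubdesuulsbesucesu" (len 21), cursors c1@5 c2@10 c4@17 c3@21, authorship 1.1112.222...3444.333
Authorship (.=original, N=cursor N): 1 . 1 1 1 2 . 2 2 2 . . . 3 4 4 4 . 3 3 3
Index 15: author = 4

Answer: cursor 4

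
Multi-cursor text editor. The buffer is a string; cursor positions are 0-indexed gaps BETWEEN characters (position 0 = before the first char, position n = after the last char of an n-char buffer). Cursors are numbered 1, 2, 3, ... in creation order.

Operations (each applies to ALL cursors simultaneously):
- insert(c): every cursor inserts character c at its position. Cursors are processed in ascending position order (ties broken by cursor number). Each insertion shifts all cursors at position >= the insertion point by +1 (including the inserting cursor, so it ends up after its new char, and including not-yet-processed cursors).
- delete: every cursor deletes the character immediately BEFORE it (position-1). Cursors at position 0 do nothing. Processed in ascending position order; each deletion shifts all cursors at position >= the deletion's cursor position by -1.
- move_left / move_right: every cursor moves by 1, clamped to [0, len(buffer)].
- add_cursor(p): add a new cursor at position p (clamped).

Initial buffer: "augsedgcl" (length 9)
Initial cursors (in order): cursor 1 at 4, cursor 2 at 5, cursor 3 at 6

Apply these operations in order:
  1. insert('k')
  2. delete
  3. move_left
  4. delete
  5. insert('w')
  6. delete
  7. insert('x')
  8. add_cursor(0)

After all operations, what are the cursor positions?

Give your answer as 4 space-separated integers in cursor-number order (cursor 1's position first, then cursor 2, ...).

Answer: 5 5 5 0

Derivation:
After op 1 (insert('k')): buffer="augskekdkgcl" (len 12), cursors c1@5 c2@7 c3@9, authorship ....1.2.3...
After op 2 (delete): buffer="augsedgcl" (len 9), cursors c1@4 c2@5 c3@6, authorship .........
After op 3 (move_left): buffer="augsedgcl" (len 9), cursors c1@3 c2@4 c3@5, authorship .........
After op 4 (delete): buffer="audgcl" (len 6), cursors c1@2 c2@2 c3@2, authorship ......
After op 5 (insert('w')): buffer="auwwwdgcl" (len 9), cursors c1@5 c2@5 c3@5, authorship ..123....
After op 6 (delete): buffer="audgcl" (len 6), cursors c1@2 c2@2 c3@2, authorship ......
After op 7 (insert('x')): buffer="auxxxdgcl" (len 9), cursors c1@5 c2@5 c3@5, authorship ..123....
After op 8 (add_cursor(0)): buffer="auxxxdgcl" (len 9), cursors c4@0 c1@5 c2@5 c3@5, authorship ..123....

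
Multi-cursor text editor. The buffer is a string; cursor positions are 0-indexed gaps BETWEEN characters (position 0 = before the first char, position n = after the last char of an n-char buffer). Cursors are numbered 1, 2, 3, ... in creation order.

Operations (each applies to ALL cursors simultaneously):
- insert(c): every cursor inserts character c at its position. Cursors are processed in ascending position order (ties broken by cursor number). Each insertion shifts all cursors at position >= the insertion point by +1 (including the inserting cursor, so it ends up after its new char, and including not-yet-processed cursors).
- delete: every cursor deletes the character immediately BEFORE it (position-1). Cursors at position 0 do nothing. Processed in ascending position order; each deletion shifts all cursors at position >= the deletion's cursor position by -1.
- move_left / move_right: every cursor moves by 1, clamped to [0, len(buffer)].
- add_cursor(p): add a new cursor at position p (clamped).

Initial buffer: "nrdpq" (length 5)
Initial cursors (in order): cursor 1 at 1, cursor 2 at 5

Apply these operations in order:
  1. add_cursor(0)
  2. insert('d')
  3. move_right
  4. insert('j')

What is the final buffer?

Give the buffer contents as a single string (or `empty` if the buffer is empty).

After op 1 (add_cursor(0)): buffer="nrdpq" (len 5), cursors c3@0 c1@1 c2@5, authorship .....
After op 2 (insert('d')): buffer="dndrdpqd" (len 8), cursors c3@1 c1@3 c2@8, authorship 3.1....2
After op 3 (move_right): buffer="dndrdpqd" (len 8), cursors c3@2 c1@4 c2@8, authorship 3.1....2
After op 4 (insert('j')): buffer="dnjdrjdpqdj" (len 11), cursors c3@3 c1@6 c2@11, authorship 3.31.1...22

Answer: dnjdrjdpqdj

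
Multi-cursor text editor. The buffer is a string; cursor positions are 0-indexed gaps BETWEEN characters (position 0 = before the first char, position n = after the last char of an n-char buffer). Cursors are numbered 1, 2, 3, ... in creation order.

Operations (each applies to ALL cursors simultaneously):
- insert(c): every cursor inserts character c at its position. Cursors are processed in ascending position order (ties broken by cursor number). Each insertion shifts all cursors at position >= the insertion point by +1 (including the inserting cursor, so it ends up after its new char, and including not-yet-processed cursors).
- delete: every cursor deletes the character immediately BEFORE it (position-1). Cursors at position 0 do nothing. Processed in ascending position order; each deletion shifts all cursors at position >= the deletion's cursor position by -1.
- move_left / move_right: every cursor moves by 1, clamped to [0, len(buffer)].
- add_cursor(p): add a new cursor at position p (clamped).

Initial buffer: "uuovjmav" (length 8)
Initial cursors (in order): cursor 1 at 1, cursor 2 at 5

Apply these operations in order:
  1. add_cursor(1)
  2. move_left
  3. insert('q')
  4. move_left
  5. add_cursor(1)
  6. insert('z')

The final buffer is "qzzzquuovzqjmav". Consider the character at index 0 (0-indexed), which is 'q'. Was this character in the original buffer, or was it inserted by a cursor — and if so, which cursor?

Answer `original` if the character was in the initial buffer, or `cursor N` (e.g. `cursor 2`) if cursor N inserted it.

Answer: cursor 1

Derivation:
After op 1 (add_cursor(1)): buffer="uuovjmav" (len 8), cursors c1@1 c3@1 c2@5, authorship ........
After op 2 (move_left): buffer="uuovjmav" (len 8), cursors c1@0 c3@0 c2@4, authorship ........
After op 3 (insert('q')): buffer="qquuovqjmav" (len 11), cursors c1@2 c3@2 c2@7, authorship 13....2....
After op 4 (move_left): buffer="qquuovqjmav" (len 11), cursors c1@1 c3@1 c2@6, authorship 13....2....
After op 5 (add_cursor(1)): buffer="qquuovqjmav" (len 11), cursors c1@1 c3@1 c4@1 c2@6, authorship 13....2....
After op 6 (insert('z')): buffer="qzzzquuovzqjmav" (len 15), cursors c1@4 c3@4 c4@4 c2@10, authorship 11343....22....
Authorship (.=original, N=cursor N): 1 1 3 4 3 . . . . 2 2 . . . .
Index 0: author = 1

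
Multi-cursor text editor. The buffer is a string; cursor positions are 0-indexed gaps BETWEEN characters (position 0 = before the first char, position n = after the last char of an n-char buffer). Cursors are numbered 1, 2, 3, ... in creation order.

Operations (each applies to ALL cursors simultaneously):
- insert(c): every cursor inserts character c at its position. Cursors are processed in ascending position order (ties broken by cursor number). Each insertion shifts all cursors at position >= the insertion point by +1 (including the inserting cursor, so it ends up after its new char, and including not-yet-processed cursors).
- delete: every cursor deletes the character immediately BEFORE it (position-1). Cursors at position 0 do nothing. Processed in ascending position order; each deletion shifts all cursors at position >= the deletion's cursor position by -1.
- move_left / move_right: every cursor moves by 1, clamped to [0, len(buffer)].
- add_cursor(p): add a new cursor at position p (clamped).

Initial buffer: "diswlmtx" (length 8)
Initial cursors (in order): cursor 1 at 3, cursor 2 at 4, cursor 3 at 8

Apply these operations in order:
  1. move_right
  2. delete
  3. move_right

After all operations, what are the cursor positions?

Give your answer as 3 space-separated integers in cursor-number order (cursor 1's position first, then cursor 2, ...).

Answer: 4 4 5

Derivation:
After op 1 (move_right): buffer="diswlmtx" (len 8), cursors c1@4 c2@5 c3@8, authorship ........
After op 2 (delete): buffer="dismt" (len 5), cursors c1@3 c2@3 c3@5, authorship .....
After op 3 (move_right): buffer="dismt" (len 5), cursors c1@4 c2@4 c3@5, authorship .....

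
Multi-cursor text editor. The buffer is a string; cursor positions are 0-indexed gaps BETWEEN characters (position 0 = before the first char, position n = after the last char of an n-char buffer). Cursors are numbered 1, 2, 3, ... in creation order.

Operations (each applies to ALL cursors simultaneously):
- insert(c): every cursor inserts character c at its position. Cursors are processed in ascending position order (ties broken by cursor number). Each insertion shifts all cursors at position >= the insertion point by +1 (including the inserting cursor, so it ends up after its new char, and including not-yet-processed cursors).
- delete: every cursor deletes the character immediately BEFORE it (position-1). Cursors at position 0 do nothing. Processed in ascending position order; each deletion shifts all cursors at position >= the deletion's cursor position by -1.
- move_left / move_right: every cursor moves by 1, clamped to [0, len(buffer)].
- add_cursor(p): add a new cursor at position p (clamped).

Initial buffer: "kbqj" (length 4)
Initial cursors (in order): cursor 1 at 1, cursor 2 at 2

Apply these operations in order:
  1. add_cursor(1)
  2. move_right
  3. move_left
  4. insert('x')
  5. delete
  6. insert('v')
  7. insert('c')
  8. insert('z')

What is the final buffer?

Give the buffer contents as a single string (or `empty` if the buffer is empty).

After op 1 (add_cursor(1)): buffer="kbqj" (len 4), cursors c1@1 c3@1 c2@2, authorship ....
After op 2 (move_right): buffer="kbqj" (len 4), cursors c1@2 c3@2 c2@3, authorship ....
After op 3 (move_left): buffer="kbqj" (len 4), cursors c1@1 c3@1 c2@2, authorship ....
After op 4 (insert('x')): buffer="kxxbxqj" (len 7), cursors c1@3 c3@3 c2@5, authorship .13.2..
After op 5 (delete): buffer="kbqj" (len 4), cursors c1@1 c3@1 c2@2, authorship ....
After op 6 (insert('v')): buffer="kvvbvqj" (len 7), cursors c1@3 c3@3 c2@5, authorship .13.2..
After op 7 (insert('c')): buffer="kvvccbvcqj" (len 10), cursors c1@5 c3@5 c2@8, authorship .1313.22..
After op 8 (insert('z')): buffer="kvvcczzbvczqj" (len 13), cursors c1@7 c3@7 c2@11, authorship .131313.222..

Answer: kvvcczzbvczqj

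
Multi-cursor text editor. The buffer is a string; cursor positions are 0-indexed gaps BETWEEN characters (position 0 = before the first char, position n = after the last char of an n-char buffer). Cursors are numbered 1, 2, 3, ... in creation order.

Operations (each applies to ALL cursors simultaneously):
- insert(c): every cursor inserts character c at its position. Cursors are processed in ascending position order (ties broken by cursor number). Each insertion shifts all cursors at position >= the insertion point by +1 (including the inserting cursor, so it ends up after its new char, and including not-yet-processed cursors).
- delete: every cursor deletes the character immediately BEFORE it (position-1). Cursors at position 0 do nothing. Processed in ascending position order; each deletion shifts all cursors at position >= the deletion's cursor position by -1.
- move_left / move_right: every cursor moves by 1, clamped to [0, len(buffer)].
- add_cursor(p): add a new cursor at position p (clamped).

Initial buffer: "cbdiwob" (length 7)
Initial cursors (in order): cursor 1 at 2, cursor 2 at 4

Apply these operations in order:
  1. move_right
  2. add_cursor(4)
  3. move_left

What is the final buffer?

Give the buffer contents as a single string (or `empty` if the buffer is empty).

After op 1 (move_right): buffer="cbdiwob" (len 7), cursors c1@3 c2@5, authorship .......
After op 2 (add_cursor(4)): buffer="cbdiwob" (len 7), cursors c1@3 c3@4 c2@5, authorship .......
After op 3 (move_left): buffer="cbdiwob" (len 7), cursors c1@2 c3@3 c2@4, authorship .......

Answer: cbdiwob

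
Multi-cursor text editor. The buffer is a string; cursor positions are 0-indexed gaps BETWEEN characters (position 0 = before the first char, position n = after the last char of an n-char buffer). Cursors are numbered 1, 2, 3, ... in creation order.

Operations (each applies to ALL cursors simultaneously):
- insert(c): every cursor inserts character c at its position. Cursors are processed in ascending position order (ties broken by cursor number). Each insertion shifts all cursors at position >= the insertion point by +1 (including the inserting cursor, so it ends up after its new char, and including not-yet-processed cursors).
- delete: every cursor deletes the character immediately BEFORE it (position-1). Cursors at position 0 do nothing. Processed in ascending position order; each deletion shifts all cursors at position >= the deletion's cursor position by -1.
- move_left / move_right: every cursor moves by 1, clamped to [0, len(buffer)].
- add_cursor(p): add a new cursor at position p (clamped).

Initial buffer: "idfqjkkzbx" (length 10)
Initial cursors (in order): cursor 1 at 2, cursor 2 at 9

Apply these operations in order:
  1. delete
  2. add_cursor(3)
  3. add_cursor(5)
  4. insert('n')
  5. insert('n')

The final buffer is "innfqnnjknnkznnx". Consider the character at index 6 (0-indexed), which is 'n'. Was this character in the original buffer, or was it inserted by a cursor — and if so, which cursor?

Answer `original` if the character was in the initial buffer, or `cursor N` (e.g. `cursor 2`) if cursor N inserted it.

Answer: cursor 3

Derivation:
After op 1 (delete): buffer="ifqjkkzx" (len 8), cursors c1@1 c2@7, authorship ........
After op 2 (add_cursor(3)): buffer="ifqjkkzx" (len 8), cursors c1@1 c3@3 c2@7, authorship ........
After op 3 (add_cursor(5)): buffer="ifqjkkzx" (len 8), cursors c1@1 c3@3 c4@5 c2@7, authorship ........
After op 4 (insert('n')): buffer="infqnjknkznx" (len 12), cursors c1@2 c3@5 c4@8 c2@11, authorship .1..3..4..2.
After op 5 (insert('n')): buffer="innfqnnjknnkznnx" (len 16), cursors c1@3 c3@7 c4@11 c2@15, authorship .11..33..44..22.
Authorship (.=original, N=cursor N): . 1 1 . . 3 3 . . 4 4 . . 2 2 .
Index 6: author = 3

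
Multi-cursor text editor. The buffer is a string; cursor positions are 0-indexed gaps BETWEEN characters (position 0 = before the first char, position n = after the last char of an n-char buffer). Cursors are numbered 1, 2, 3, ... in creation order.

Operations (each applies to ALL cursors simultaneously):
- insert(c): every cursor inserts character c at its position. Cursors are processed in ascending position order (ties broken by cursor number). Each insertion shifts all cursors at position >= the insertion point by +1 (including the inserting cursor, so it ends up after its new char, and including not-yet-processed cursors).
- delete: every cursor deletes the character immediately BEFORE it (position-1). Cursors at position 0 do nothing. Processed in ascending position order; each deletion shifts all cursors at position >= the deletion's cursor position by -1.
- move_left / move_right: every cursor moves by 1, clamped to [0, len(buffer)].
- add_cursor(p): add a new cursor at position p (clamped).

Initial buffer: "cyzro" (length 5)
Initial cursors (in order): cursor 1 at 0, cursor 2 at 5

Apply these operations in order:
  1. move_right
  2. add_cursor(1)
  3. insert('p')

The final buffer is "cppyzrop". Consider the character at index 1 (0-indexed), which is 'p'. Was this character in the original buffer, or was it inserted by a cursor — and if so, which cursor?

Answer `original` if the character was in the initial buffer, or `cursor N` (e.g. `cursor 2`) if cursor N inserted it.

After op 1 (move_right): buffer="cyzro" (len 5), cursors c1@1 c2@5, authorship .....
After op 2 (add_cursor(1)): buffer="cyzro" (len 5), cursors c1@1 c3@1 c2@5, authorship .....
After op 3 (insert('p')): buffer="cppyzrop" (len 8), cursors c1@3 c3@3 c2@8, authorship .13....2
Authorship (.=original, N=cursor N): . 1 3 . . . . 2
Index 1: author = 1

Answer: cursor 1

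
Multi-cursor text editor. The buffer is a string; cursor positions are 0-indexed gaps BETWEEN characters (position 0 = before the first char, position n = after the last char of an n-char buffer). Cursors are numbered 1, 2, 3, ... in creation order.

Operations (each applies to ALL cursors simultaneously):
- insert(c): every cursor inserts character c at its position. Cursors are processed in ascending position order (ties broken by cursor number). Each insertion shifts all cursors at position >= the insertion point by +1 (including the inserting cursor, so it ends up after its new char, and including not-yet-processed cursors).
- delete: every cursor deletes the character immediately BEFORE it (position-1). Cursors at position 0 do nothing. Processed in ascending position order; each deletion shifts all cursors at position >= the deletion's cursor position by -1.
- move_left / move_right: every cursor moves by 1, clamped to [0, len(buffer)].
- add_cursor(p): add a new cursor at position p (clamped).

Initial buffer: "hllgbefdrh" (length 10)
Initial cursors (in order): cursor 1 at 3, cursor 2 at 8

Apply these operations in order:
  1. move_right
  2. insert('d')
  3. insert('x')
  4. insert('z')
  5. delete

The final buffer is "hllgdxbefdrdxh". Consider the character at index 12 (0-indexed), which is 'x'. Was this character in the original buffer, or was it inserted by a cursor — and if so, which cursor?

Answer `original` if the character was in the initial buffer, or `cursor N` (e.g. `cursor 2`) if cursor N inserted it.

After op 1 (move_right): buffer="hllgbefdrh" (len 10), cursors c1@4 c2@9, authorship ..........
After op 2 (insert('d')): buffer="hllgdbefdrdh" (len 12), cursors c1@5 c2@11, authorship ....1.....2.
After op 3 (insert('x')): buffer="hllgdxbefdrdxh" (len 14), cursors c1@6 c2@13, authorship ....11.....22.
After op 4 (insert('z')): buffer="hllgdxzbefdrdxzh" (len 16), cursors c1@7 c2@15, authorship ....111.....222.
After op 5 (delete): buffer="hllgdxbefdrdxh" (len 14), cursors c1@6 c2@13, authorship ....11.....22.
Authorship (.=original, N=cursor N): . . . . 1 1 . . . . . 2 2 .
Index 12: author = 2

Answer: cursor 2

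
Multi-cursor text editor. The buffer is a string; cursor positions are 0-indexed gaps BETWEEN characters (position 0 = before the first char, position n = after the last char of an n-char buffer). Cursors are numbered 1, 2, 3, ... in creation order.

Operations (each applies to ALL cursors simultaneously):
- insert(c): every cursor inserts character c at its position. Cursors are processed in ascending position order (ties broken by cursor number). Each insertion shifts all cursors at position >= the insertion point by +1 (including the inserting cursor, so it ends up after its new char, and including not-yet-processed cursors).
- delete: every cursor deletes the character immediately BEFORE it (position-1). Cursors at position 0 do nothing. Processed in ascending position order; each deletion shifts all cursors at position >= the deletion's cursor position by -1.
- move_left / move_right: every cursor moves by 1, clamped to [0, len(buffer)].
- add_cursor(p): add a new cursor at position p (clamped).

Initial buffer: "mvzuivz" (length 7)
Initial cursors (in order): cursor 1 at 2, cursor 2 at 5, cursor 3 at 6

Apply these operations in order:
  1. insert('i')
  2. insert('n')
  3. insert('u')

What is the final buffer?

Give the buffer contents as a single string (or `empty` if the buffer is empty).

After op 1 (insert('i')): buffer="mvizuiiviz" (len 10), cursors c1@3 c2@7 c3@9, authorship ..1...2.3.
After op 2 (insert('n')): buffer="mvinzuiinvinz" (len 13), cursors c1@4 c2@9 c3@12, authorship ..11...22.33.
After op 3 (insert('u')): buffer="mvinuzuiinuvinuz" (len 16), cursors c1@5 c2@11 c3@15, authorship ..111...222.333.

Answer: mvinuzuiinuvinuz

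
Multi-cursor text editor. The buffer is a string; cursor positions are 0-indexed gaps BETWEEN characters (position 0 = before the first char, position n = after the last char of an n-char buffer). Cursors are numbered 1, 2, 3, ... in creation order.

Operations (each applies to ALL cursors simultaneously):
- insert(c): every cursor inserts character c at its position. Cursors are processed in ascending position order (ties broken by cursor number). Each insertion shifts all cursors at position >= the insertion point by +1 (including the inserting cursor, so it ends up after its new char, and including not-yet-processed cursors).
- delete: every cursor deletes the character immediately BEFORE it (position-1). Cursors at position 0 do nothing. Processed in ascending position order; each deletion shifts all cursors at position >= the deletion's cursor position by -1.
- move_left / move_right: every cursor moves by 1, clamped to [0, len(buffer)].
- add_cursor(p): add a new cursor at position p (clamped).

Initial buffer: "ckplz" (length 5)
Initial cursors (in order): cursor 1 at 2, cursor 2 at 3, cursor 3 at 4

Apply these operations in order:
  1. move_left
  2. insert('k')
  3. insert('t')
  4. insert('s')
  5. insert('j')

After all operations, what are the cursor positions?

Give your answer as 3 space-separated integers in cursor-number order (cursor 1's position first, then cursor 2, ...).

Answer: 5 10 15

Derivation:
After op 1 (move_left): buffer="ckplz" (len 5), cursors c1@1 c2@2 c3@3, authorship .....
After op 2 (insert('k')): buffer="ckkkpklz" (len 8), cursors c1@2 c2@4 c3@6, authorship .1.2.3..
After op 3 (insert('t')): buffer="cktkktpktlz" (len 11), cursors c1@3 c2@6 c3@9, authorship .11.22.33..
After op 4 (insert('s')): buffer="cktskktspktslz" (len 14), cursors c1@4 c2@8 c3@12, authorship .111.222.333..
After op 5 (insert('j')): buffer="cktsjkktsjpktsjlz" (len 17), cursors c1@5 c2@10 c3@15, authorship .1111.2222.3333..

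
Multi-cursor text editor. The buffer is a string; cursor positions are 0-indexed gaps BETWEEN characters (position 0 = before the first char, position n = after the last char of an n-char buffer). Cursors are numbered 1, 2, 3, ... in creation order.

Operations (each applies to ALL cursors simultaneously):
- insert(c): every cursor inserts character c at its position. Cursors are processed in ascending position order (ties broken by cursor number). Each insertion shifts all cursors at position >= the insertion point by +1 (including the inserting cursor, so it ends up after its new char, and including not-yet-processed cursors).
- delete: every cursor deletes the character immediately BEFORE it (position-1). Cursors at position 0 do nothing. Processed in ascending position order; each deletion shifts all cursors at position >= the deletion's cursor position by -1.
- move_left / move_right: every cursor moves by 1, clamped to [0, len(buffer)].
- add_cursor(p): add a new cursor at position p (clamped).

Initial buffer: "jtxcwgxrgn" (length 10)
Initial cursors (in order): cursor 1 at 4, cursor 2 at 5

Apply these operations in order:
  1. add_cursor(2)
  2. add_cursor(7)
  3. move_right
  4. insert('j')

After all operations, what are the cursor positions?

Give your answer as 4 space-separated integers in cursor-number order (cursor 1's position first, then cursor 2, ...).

After op 1 (add_cursor(2)): buffer="jtxcwgxrgn" (len 10), cursors c3@2 c1@4 c2@5, authorship ..........
After op 2 (add_cursor(7)): buffer="jtxcwgxrgn" (len 10), cursors c3@2 c1@4 c2@5 c4@7, authorship ..........
After op 3 (move_right): buffer="jtxcwgxrgn" (len 10), cursors c3@3 c1@5 c2@6 c4@8, authorship ..........
After op 4 (insert('j')): buffer="jtxjcwjgjxrjgn" (len 14), cursors c3@4 c1@7 c2@9 c4@12, authorship ...3..1.2..4..

Answer: 7 9 4 12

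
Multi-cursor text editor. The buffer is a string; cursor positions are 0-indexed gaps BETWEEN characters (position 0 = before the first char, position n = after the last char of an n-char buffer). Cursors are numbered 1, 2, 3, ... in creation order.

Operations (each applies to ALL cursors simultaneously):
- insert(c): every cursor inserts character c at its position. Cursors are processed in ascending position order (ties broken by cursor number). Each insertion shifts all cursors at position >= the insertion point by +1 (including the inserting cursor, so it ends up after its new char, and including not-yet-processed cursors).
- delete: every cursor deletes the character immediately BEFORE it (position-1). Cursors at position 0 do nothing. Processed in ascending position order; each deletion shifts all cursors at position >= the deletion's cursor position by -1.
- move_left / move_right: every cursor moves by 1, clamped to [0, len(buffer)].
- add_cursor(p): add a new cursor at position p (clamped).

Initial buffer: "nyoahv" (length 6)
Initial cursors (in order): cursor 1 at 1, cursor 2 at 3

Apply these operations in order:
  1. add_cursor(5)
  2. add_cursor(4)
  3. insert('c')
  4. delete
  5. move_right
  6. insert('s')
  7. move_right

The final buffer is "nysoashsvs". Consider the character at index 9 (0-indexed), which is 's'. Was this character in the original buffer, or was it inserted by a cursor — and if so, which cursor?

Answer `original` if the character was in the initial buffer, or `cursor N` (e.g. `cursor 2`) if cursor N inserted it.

After op 1 (add_cursor(5)): buffer="nyoahv" (len 6), cursors c1@1 c2@3 c3@5, authorship ......
After op 2 (add_cursor(4)): buffer="nyoahv" (len 6), cursors c1@1 c2@3 c4@4 c3@5, authorship ......
After op 3 (insert('c')): buffer="ncyocachcv" (len 10), cursors c1@2 c2@5 c4@7 c3@9, authorship .1..2.4.3.
After op 4 (delete): buffer="nyoahv" (len 6), cursors c1@1 c2@3 c4@4 c3@5, authorship ......
After op 5 (move_right): buffer="nyoahv" (len 6), cursors c1@2 c2@4 c4@5 c3@6, authorship ......
After op 6 (insert('s')): buffer="nysoashsvs" (len 10), cursors c1@3 c2@6 c4@8 c3@10, authorship ..1..2.4.3
After op 7 (move_right): buffer="nysoashsvs" (len 10), cursors c1@4 c2@7 c4@9 c3@10, authorship ..1..2.4.3
Authorship (.=original, N=cursor N): . . 1 . . 2 . 4 . 3
Index 9: author = 3

Answer: cursor 3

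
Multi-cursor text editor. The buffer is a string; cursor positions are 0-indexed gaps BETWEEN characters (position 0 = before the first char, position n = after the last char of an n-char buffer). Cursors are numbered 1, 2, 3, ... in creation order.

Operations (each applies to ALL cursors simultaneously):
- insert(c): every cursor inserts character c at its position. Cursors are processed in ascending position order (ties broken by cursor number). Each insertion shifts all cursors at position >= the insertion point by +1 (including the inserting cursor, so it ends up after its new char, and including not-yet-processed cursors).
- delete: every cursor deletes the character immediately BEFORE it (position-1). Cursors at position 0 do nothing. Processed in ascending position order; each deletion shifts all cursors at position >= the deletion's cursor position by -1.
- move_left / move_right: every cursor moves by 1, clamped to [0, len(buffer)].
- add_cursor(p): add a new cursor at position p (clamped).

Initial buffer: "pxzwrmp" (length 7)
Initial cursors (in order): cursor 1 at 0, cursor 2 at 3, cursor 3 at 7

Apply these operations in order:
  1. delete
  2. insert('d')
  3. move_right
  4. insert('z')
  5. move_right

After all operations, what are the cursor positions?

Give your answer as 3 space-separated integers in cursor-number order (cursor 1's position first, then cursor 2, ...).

After op 1 (delete): buffer="pxwrm" (len 5), cursors c1@0 c2@2 c3@5, authorship .....
After op 2 (insert('d')): buffer="dpxdwrmd" (len 8), cursors c1@1 c2@4 c3@8, authorship 1..2...3
After op 3 (move_right): buffer="dpxdwrmd" (len 8), cursors c1@2 c2@5 c3@8, authorship 1..2...3
After op 4 (insert('z')): buffer="dpzxdwzrmdz" (len 11), cursors c1@3 c2@7 c3@11, authorship 1.1.2.2..33
After op 5 (move_right): buffer="dpzxdwzrmdz" (len 11), cursors c1@4 c2@8 c3@11, authorship 1.1.2.2..33

Answer: 4 8 11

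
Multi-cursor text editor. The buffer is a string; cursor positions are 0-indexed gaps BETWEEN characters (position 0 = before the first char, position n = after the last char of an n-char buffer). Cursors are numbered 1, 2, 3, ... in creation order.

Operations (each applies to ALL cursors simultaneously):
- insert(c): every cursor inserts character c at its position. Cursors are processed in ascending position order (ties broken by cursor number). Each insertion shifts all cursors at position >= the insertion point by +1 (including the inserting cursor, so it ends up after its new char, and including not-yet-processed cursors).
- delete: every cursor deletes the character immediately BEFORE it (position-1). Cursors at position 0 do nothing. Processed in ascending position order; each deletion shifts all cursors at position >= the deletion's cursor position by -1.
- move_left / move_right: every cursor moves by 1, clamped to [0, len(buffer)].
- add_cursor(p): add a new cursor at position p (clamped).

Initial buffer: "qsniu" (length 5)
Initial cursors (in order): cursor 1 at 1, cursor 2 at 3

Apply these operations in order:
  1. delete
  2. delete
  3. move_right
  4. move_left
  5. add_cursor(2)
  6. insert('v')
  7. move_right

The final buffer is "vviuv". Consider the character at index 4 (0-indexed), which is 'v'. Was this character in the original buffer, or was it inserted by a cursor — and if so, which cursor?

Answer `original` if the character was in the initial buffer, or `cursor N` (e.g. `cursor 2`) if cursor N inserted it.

Answer: cursor 3

Derivation:
After op 1 (delete): buffer="siu" (len 3), cursors c1@0 c2@1, authorship ...
After op 2 (delete): buffer="iu" (len 2), cursors c1@0 c2@0, authorship ..
After op 3 (move_right): buffer="iu" (len 2), cursors c1@1 c2@1, authorship ..
After op 4 (move_left): buffer="iu" (len 2), cursors c1@0 c2@0, authorship ..
After op 5 (add_cursor(2)): buffer="iu" (len 2), cursors c1@0 c2@0 c3@2, authorship ..
After op 6 (insert('v')): buffer="vviuv" (len 5), cursors c1@2 c2@2 c3@5, authorship 12..3
After op 7 (move_right): buffer="vviuv" (len 5), cursors c1@3 c2@3 c3@5, authorship 12..3
Authorship (.=original, N=cursor N): 1 2 . . 3
Index 4: author = 3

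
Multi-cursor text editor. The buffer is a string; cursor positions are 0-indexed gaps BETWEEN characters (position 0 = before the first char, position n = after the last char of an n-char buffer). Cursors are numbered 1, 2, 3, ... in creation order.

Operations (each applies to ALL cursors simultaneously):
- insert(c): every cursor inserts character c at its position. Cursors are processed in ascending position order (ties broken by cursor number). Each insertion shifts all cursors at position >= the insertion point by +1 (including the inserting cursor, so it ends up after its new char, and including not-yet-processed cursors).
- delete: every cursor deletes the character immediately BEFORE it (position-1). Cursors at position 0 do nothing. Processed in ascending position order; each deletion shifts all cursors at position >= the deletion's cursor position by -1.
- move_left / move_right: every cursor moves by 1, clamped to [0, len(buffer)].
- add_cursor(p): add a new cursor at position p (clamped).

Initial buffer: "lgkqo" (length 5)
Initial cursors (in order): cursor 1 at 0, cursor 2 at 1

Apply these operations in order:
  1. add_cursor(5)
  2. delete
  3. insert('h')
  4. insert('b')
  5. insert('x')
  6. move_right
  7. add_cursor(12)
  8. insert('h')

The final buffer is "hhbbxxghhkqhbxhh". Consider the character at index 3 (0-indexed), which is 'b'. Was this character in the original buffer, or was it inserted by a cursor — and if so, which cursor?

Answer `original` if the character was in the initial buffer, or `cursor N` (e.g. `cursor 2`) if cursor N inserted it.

After op 1 (add_cursor(5)): buffer="lgkqo" (len 5), cursors c1@0 c2@1 c3@5, authorship .....
After op 2 (delete): buffer="gkq" (len 3), cursors c1@0 c2@0 c3@3, authorship ...
After op 3 (insert('h')): buffer="hhgkqh" (len 6), cursors c1@2 c2@2 c3@6, authorship 12...3
After op 4 (insert('b')): buffer="hhbbgkqhb" (len 9), cursors c1@4 c2@4 c3@9, authorship 1212...33
After op 5 (insert('x')): buffer="hhbbxxgkqhbx" (len 12), cursors c1@6 c2@6 c3@12, authorship 121212...333
After op 6 (move_right): buffer="hhbbxxgkqhbx" (len 12), cursors c1@7 c2@7 c3@12, authorship 121212...333
After op 7 (add_cursor(12)): buffer="hhbbxxgkqhbx" (len 12), cursors c1@7 c2@7 c3@12 c4@12, authorship 121212...333
After op 8 (insert('h')): buffer="hhbbxxghhkqhbxhh" (len 16), cursors c1@9 c2@9 c3@16 c4@16, authorship 121212.12..33334
Authorship (.=original, N=cursor N): 1 2 1 2 1 2 . 1 2 . . 3 3 3 3 4
Index 3: author = 2

Answer: cursor 2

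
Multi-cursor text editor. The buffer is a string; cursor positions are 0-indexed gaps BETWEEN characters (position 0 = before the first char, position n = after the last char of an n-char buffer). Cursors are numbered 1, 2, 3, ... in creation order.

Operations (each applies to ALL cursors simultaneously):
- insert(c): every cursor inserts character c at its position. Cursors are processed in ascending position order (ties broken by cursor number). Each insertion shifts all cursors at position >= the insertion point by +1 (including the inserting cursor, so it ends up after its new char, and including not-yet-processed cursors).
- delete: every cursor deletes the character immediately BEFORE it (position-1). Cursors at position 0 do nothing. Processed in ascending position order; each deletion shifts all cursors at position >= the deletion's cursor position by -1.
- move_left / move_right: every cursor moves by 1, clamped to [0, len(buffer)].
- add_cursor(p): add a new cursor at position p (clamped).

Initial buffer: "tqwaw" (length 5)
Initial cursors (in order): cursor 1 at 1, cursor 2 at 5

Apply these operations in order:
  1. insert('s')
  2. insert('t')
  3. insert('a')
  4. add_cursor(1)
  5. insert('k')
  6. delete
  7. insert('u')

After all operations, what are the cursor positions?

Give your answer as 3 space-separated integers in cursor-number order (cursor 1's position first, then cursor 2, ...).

Answer: 6 14 2

Derivation:
After op 1 (insert('s')): buffer="tsqwaws" (len 7), cursors c1@2 c2@7, authorship .1....2
After op 2 (insert('t')): buffer="tstqwawst" (len 9), cursors c1@3 c2@9, authorship .11....22
After op 3 (insert('a')): buffer="tstaqwawsta" (len 11), cursors c1@4 c2@11, authorship .111....222
After op 4 (add_cursor(1)): buffer="tstaqwawsta" (len 11), cursors c3@1 c1@4 c2@11, authorship .111....222
After op 5 (insert('k')): buffer="tkstakqwawstak" (len 14), cursors c3@2 c1@6 c2@14, authorship .31111....2222
After op 6 (delete): buffer="tstaqwawsta" (len 11), cursors c3@1 c1@4 c2@11, authorship .111....222
After op 7 (insert('u')): buffer="tustauqwawstau" (len 14), cursors c3@2 c1@6 c2@14, authorship .31111....2222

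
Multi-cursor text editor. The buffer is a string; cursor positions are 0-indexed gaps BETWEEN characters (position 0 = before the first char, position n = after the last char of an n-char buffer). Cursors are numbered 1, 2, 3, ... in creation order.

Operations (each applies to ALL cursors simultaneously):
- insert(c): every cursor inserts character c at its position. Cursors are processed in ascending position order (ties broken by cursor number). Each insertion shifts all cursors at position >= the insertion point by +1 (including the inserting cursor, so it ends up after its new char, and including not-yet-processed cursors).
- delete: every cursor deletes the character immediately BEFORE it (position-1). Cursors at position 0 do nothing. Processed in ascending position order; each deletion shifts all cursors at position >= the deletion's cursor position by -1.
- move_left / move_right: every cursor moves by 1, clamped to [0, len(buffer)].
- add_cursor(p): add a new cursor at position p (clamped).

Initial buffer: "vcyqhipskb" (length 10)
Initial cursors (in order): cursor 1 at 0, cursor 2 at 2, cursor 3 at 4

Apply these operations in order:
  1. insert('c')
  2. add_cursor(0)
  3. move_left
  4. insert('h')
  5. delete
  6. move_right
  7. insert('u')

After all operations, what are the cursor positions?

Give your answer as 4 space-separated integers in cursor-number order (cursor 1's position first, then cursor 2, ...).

After op 1 (insert('c')): buffer="cvccyqchipskb" (len 13), cursors c1@1 c2@4 c3@7, authorship 1..2..3......
After op 2 (add_cursor(0)): buffer="cvccyqchipskb" (len 13), cursors c4@0 c1@1 c2@4 c3@7, authorship 1..2..3......
After op 3 (move_left): buffer="cvccyqchipskb" (len 13), cursors c1@0 c4@0 c2@3 c3@6, authorship 1..2..3......
After op 4 (insert('h')): buffer="hhcvchcyqhchipskb" (len 17), cursors c1@2 c4@2 c2@6 c3@10, authorship 141..22..33......
After op 5 (delete): buffer="cvccyqchipskb" (len 13), cursors c1@0 c4@0 c2@3 c3@6, authorship 1..2..3......
After op 6 (move_right): buffer="cvccyqchipskb" (len 13), cursors c1@1 c4@1 c2@4 c3@7, authorship 1..2..3......
After op 7 (insert('u')): buffer="cuuvccuyqcuhipskb" (len 17), cursors c1@3 c4@3 c2@7 c3@11, authorship 114..22..33......

Answer: 3 7 11 3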